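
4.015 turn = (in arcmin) 8.672e+04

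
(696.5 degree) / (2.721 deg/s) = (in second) 256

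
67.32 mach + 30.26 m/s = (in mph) 5.134e+04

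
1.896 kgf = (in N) 18.59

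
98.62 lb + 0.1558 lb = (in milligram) 4.48e+07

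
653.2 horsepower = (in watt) 4.871e+05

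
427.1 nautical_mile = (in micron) 7.91e+11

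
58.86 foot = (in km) 0.01794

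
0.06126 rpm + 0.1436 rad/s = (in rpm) 1.433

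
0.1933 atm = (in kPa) 19.59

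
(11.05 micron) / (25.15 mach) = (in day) 1.493e-14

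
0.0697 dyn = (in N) 6.97e-07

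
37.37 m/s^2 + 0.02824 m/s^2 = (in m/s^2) 37.4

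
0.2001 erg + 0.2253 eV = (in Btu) 1.897e-11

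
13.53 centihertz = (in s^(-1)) 0.1353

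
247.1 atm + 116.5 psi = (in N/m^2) 2.584e+07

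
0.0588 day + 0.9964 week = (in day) 7.034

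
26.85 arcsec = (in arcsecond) 26.85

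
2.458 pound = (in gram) 1115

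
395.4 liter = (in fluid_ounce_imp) 1.392e+04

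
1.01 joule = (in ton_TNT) 2.414e-10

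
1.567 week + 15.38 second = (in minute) 1.58e+04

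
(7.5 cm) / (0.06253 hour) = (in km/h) 0.001199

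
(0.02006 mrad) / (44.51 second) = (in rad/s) 4.507e-07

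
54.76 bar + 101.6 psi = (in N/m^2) 6.177e+06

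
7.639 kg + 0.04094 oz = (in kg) 7.64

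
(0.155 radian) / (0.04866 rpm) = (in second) 30.42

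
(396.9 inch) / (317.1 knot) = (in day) 7.153e-07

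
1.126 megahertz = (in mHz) 1.126e+09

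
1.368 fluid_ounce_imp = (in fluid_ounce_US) 1.314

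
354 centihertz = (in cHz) 354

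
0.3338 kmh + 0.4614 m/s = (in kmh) 1.995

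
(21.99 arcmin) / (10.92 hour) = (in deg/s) 9.323e-06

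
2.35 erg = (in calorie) 5.617e-08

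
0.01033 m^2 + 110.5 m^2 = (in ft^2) 1190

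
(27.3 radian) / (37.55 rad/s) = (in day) 8.415e-06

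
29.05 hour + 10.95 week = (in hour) 1869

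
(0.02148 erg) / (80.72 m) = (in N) 2.661e-11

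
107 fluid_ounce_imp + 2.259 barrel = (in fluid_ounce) 1.225e+04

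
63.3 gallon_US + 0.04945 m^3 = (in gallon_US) 76.36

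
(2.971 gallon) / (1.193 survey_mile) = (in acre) 1.447e-09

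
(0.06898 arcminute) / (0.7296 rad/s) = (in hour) 7.639e-09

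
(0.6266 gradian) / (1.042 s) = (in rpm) 0.0902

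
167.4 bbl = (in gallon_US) 7031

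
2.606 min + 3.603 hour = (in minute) 218.8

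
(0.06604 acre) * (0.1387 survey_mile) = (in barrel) 3.752e+05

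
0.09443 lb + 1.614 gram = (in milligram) 4.445e+04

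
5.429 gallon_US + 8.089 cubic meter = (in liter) 8110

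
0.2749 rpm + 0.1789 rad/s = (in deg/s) 11.9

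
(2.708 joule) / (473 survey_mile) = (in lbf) 7.997e-07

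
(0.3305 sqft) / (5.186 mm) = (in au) 3.958e-11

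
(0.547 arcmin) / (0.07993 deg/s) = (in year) 3.617e-09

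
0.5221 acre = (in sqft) 2.274e+04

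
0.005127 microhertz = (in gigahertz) 5.127e-18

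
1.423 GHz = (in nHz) 1.423e+18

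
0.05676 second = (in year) 1.8e-09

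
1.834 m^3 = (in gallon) 484.5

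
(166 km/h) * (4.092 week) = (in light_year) 1.206e-08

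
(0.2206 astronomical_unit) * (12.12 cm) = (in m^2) 4e+09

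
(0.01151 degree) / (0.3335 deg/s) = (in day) 3.995e-07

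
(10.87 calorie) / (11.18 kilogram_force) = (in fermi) 4.148e+14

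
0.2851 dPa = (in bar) 2.851e-07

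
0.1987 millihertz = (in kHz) 1.987e-07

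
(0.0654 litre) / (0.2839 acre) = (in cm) 5.692e-06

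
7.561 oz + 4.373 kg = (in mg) 4.587e+06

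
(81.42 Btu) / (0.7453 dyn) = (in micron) 1.153e+16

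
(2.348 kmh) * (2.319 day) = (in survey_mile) 81.2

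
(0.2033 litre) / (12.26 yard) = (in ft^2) 0.0001952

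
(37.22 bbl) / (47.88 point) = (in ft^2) 3771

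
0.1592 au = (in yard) 2.605e+10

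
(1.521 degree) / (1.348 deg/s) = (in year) 3.578e-08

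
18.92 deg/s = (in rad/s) 0.3302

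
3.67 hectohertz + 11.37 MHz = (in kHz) 1.137e+04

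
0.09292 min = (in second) 5.575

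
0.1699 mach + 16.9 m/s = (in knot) 145.3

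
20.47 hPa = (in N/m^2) 2047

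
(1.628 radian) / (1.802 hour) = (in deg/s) 0.01438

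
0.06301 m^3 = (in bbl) 0.3963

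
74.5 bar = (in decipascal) 7.45e+07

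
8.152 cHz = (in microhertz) 8.152e+04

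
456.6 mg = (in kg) 0.0004566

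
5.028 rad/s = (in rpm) 48.01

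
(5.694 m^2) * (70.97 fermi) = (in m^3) 4.041e-13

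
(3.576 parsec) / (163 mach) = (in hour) 5.523e+08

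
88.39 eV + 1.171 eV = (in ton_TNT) 3.43e-27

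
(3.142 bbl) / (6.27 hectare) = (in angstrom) 7.967e+04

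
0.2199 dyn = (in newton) 2.199e-06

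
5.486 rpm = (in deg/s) 32.92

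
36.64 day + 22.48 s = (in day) 36.64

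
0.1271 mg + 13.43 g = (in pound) 0.02961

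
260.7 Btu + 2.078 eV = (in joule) 2.751e+05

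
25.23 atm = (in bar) 25.56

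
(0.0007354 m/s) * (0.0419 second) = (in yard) 3.37e-05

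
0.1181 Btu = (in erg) 1.246e+09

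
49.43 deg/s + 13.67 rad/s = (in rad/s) 14.53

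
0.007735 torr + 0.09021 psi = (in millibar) 6.23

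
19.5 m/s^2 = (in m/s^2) 19.5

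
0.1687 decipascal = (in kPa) 1.687e-05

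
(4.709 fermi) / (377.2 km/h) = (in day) 5.202e-22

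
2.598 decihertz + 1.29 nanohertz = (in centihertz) 25.98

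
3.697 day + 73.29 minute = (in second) 3.238e+05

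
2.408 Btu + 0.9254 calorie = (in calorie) 608.1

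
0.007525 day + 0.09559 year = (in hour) 837.5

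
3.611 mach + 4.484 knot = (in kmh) 4435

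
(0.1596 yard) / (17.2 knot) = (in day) 1.909e-07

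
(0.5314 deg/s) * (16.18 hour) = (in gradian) 3.439e+04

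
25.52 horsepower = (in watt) 1.903e+04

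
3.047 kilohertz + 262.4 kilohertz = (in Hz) 2.654e+05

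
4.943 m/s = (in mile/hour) 11.06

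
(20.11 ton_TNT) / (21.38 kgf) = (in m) 4.013e+08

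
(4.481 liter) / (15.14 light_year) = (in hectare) 3.128e-24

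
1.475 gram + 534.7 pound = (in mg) 2.425e+08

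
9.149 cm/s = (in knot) 0.1778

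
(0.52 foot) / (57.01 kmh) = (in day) 1.158e-07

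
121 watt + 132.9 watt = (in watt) 253.9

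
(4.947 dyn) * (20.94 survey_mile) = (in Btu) 0.00158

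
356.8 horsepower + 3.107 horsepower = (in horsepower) 359.9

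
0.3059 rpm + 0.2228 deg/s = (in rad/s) 0.03592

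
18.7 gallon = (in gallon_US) 18.7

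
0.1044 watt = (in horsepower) 0.00014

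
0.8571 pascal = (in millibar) 0.008571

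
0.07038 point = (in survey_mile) 1.543e-08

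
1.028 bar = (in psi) 14.91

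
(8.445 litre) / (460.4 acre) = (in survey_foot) 1.487e-08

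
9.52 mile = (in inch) 6.032e+05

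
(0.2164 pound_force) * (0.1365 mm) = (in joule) 0.0001314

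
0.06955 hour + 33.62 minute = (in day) 0.02625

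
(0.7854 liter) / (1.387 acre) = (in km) 1.399e-10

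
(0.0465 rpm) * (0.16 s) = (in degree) 0.04464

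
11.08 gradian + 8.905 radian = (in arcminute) 3.121e+04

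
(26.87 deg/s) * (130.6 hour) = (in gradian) 1.404e+07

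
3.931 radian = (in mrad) 3931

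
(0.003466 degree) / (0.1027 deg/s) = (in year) 1.07e-09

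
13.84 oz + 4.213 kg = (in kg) 4.605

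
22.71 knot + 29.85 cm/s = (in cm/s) 1198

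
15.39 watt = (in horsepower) 0.02064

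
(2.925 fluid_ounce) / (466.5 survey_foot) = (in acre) 1.503e-10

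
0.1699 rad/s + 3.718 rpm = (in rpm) 5.34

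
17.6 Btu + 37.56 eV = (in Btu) 17.6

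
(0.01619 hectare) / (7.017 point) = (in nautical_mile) 35.31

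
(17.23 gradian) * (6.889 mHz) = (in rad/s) 0.001864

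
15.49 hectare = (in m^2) 1.549e+05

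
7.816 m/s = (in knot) 15.19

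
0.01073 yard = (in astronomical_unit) 6.559e-14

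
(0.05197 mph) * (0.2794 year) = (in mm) 2.047e+08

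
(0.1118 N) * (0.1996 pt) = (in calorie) 1.882e-06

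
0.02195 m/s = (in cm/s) 2.195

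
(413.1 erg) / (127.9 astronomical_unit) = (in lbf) 4.854e-19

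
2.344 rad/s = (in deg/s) 134.3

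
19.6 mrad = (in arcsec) 4043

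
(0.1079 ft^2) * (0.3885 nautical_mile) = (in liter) 7212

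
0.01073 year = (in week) 0.5595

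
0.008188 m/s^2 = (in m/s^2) 0.008188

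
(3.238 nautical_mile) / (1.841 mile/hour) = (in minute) 121.4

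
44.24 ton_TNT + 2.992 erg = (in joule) 1.851e+11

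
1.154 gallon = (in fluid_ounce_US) 147.7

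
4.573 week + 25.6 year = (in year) 25.69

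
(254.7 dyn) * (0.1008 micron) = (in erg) 0.002567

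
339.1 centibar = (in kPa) 339.1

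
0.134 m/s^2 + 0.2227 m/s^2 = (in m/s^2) 0.3567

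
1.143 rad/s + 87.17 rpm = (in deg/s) 588.5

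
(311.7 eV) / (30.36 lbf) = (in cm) 3.698e-17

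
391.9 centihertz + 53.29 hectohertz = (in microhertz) 5.333e+09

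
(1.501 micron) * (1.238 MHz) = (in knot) 3.612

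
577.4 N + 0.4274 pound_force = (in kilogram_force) 59.07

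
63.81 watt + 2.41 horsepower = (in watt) 1861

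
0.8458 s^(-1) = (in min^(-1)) 50.75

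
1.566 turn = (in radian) 9.839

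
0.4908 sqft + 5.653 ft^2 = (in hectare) 5.708e-05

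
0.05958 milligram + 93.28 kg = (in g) 9.328e+04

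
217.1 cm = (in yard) 2.374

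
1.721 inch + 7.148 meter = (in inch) 283.1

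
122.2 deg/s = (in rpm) 20.37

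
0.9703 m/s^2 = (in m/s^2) 0.9703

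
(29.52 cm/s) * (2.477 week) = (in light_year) 4.674e-11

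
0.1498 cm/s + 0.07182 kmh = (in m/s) 0.02145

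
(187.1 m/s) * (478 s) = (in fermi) 8.943e+19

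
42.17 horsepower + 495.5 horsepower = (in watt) 4.009e+05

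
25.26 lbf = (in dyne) 1.124e+07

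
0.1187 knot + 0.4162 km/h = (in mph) 0.3952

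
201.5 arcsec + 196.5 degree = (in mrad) 3431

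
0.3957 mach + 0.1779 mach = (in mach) 0.5736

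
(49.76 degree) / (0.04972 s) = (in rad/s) 17.47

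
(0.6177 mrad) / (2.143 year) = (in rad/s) 9.14e-12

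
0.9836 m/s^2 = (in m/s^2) 0.9836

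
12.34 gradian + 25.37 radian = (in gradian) 1627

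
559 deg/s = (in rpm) 93.17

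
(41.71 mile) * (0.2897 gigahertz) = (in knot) 3.78e+13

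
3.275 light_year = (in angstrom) 3.098e+26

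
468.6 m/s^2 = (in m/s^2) 468.6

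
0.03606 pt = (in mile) 7.905e-09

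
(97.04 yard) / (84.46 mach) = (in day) 3.571e-08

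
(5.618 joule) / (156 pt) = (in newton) 102.1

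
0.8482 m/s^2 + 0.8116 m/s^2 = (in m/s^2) 1.66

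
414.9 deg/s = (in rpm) 69.15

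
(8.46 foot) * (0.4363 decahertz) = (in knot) 21.87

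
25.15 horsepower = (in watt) 1.875e+04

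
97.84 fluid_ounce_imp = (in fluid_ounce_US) 94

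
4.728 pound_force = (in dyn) 2.103e+06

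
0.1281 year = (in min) 6.733e+04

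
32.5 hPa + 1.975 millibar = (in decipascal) 3.448e+04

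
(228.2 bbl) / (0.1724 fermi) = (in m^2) 2.104e+17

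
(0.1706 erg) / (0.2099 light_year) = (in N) 8.591e-24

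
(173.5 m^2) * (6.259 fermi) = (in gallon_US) 2.869e-10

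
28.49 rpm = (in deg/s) 170.9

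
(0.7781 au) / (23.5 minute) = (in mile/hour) 1.847e+08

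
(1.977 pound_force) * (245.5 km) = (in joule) 2.159e+06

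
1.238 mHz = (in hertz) 0.001238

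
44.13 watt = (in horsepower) 0.05918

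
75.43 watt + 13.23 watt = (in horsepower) 0.1189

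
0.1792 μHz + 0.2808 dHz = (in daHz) 0.002808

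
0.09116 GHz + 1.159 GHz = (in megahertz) 1250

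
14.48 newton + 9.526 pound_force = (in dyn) 5.685e+06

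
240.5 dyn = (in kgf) 0.0002452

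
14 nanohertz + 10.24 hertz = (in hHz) 0.1024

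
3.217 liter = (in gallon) 0.8498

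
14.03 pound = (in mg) 6.364e+06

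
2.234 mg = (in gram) 0.002234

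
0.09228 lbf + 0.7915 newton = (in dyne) 1.202e+05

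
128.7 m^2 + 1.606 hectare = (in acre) 4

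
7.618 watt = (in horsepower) 0.01022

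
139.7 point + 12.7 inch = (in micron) 3.719e+05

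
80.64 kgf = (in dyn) 7.908e+07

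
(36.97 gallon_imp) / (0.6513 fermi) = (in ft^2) 2.778e+15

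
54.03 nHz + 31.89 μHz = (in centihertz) 0.003194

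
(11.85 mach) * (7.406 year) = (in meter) 9.424e+11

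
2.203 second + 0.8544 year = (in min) 4.491e+05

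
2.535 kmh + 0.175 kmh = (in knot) 1.463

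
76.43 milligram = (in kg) 7.643e-05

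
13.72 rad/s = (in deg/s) 786.1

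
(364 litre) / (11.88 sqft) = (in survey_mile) 0.0002049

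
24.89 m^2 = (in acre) 0.00615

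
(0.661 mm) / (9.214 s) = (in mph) 0.0001605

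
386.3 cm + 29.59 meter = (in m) 33.45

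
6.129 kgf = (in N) 60.1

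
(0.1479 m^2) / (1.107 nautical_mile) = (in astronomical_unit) 4.822e-16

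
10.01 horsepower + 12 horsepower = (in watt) 1.641e+04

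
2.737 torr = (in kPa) 0.3649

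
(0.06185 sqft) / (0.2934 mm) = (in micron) 1.958e+07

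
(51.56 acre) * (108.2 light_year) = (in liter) 2.136e+26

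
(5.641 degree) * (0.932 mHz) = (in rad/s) 9.176e-05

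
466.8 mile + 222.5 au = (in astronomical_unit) 222.5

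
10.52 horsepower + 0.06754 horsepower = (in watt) 7895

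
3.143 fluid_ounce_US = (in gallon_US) 0.02455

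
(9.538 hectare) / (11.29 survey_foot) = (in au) 1.853e-07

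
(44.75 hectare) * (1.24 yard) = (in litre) 5.074e+08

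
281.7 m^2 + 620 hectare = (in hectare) 620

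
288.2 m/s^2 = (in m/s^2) 288.2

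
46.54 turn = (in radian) 292.4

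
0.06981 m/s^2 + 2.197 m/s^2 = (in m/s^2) 2.267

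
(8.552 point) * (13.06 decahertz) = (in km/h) 1.418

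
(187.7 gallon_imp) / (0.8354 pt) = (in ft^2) 3.117e+04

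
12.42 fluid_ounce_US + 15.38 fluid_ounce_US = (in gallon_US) 0.2172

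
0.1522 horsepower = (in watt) 113.5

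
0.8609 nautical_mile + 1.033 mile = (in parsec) 1.055e-13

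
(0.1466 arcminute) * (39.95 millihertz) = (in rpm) 1.627e-05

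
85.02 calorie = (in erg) 3.557e+09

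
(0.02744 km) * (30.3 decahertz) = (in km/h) 2.993e+04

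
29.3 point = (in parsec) 3.35e-19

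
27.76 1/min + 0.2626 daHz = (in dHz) 30.89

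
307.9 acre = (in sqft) 1.341e+07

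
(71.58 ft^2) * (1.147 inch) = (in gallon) 51.18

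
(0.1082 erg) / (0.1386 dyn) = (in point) 22.13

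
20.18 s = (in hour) 0.005606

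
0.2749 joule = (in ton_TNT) 6.57e-11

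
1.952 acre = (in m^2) 7899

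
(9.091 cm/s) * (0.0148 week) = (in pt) 2.307e+06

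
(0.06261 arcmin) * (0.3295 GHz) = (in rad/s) 6001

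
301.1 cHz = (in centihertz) 301.1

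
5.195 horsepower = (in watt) 3874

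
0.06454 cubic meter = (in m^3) 0.06454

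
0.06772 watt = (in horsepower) 9.081e-05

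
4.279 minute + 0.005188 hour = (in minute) 4.59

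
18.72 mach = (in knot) 1.239e+04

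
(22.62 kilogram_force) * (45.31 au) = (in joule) 1.504e+15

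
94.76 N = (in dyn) 9.476e+06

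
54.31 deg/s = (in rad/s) 0.9479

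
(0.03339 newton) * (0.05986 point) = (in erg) 7.051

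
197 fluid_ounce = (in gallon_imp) 1.282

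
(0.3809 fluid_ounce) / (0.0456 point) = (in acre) 0.000173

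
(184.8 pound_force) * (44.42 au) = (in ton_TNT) 1.306e+06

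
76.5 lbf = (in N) 340.3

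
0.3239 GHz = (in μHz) 3.239e+14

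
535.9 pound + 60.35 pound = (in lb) 596.2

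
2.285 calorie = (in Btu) 0.009062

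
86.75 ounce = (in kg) 2.459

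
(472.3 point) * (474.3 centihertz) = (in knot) 1.536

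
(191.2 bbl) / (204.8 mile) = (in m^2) 9.223e-05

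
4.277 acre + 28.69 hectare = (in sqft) 3.274e+06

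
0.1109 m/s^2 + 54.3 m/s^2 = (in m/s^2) 54.41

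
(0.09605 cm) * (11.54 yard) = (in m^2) 0.01014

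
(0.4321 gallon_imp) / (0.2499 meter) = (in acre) 1.942e-06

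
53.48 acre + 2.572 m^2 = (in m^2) 2.164e+05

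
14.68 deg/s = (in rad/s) 0.2562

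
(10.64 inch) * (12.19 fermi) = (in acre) 8.141e-19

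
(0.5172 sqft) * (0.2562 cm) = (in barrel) 0.0007743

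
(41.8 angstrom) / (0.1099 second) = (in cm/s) 3.803e-06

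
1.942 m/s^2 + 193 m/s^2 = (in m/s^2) 194.9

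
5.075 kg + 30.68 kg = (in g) 3.576e+04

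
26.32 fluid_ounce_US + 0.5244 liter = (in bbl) 0.008194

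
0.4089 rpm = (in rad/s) 0.04282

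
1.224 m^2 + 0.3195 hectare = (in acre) 0.7898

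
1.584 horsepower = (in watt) 1181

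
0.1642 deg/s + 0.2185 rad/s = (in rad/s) 0.2214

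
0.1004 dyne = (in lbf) 2.257e-07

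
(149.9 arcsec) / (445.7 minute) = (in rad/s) 2.718e-08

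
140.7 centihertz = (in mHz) 1407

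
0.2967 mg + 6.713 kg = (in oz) 236.8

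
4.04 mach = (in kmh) 4952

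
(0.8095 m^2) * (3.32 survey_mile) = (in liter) 4.325e+06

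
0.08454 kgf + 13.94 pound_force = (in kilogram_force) 6.408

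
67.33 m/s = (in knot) 130.9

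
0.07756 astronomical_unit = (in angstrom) 1.16e+20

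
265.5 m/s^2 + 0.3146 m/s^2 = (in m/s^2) 265.8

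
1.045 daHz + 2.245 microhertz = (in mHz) 1.045e+04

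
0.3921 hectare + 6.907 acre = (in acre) 7.876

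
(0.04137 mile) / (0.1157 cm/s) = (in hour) 15.98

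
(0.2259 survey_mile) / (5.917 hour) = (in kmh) 0.06144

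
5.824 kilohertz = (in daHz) 582.4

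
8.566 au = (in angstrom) 1.281e+22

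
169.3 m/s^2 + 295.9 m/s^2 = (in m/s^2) 465.2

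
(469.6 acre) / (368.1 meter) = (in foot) 1.694e+04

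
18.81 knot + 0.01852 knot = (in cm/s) 968.6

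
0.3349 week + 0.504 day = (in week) 0.4069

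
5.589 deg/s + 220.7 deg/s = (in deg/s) 226.3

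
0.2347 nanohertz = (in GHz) 2.347e-19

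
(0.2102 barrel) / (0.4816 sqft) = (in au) 4.993e-12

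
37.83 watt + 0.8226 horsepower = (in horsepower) 0.8733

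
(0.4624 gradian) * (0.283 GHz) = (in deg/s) 1.178e+08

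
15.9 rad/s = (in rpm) 151.8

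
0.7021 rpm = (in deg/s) 4.213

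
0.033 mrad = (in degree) 0.001891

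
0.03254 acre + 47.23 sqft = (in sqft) 1465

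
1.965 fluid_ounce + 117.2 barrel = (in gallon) 4922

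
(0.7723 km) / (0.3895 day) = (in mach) 6.74e-05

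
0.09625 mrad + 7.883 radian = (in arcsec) 1.626e+06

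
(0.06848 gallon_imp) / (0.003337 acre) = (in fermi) 2.305e+10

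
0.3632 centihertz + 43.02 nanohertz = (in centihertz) 0.3632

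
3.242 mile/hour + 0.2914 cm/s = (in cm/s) 145.2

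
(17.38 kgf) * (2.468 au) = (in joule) 6.293e+13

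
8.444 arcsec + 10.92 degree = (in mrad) 190.6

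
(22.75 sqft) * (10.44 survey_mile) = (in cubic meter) 3.551e+04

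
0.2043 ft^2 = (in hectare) 1.898e-06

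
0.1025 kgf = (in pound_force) 0.226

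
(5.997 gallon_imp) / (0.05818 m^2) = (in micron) 4.686e+05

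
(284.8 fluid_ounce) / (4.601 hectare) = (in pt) 0.0005189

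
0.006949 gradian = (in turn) 1.737e-05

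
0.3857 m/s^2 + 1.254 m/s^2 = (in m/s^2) 1.64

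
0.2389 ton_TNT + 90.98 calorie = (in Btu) 9.474e+05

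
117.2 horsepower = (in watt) 8.74e+04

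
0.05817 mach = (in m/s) 19.81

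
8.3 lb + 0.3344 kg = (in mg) 4.099e+06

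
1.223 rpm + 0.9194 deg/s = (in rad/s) 0.1441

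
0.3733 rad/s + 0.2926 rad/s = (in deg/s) 38.15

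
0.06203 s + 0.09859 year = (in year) 0.09859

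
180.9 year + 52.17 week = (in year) 181.9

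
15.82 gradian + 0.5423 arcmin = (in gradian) 15.83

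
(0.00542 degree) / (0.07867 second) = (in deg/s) 0.0689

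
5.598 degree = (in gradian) 6.22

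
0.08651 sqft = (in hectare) 8.037e-07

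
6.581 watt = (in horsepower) 0.008825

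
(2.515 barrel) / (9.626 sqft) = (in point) 1267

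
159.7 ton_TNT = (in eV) 4.17e+30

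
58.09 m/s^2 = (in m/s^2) 58.09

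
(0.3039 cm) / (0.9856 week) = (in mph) 1.14e-08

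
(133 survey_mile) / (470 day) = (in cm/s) 0.5271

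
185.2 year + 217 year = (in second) 1.268e+10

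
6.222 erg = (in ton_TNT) 1.487e-16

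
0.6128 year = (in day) 223.7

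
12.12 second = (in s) 12.12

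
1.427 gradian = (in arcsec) 4623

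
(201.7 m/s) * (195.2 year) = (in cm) 1.242e+14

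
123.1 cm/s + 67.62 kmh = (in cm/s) 2001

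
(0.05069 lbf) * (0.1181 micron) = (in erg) 0.2663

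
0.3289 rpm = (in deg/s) 1.973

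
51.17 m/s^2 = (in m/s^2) 51.17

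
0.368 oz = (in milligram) 1.043e+04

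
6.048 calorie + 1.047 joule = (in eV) 1.645e+20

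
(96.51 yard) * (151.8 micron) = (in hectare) 1.34e-06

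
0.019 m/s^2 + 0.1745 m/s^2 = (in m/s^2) 0.1935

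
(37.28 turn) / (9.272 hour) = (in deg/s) 0.4021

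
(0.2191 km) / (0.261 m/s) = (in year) 2.662e-05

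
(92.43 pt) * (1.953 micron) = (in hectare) 6.368e-12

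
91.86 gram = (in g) 91.86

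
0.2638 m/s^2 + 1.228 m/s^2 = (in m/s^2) 1.492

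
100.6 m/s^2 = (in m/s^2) 100.6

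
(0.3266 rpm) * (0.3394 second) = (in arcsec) 2394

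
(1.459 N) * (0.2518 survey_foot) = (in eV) 6.989e+17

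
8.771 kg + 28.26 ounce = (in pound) 21.1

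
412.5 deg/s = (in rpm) 68.75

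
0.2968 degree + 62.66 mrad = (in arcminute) 233.2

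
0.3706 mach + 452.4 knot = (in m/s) 358.9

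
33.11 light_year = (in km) 3.132e+14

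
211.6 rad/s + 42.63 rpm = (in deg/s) 1.238e+04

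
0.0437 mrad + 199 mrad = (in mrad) 199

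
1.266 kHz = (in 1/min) 7.596e+04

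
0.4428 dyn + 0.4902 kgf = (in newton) 4.807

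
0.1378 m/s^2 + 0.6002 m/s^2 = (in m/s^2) 0.738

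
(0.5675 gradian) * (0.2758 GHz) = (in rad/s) 2.459e+06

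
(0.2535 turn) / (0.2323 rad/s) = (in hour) 0.001905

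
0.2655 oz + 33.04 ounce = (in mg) 9.442e+05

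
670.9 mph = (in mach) 0.8808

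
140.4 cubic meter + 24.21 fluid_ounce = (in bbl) 883.1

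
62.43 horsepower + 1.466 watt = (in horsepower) 62.43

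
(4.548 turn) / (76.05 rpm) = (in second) 3.588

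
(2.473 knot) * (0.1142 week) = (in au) 5.874e-07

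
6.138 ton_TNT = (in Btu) 2.434e+07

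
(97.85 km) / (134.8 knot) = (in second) 1411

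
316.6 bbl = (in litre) 5.034e+04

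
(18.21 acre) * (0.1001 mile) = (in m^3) 1.187e+07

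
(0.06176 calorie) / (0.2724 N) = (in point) 2689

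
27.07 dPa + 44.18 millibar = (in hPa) 44.21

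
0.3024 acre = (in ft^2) 1.317e+04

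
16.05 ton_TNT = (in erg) 6.715e+17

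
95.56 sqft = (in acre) 0.002194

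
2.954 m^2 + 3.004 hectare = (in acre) 7.424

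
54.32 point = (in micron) 1.916e+04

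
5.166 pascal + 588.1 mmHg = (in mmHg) 588.1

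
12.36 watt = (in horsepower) 0.01658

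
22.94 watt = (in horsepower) 0.03076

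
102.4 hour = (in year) 0.01169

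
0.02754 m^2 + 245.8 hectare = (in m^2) 2.458e+06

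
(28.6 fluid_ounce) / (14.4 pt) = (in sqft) 1.792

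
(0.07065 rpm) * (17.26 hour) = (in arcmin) 1.58e+06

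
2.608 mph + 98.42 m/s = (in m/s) 99.59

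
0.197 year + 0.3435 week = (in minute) 1.07e+05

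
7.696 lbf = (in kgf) 3.491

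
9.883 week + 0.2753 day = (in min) 1e+05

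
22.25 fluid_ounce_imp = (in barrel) 0.003976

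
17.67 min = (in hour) 0.2945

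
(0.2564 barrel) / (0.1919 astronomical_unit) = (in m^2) 1.42e-12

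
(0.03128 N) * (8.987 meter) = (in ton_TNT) 6.719e-11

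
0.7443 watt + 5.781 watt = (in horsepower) 0.008751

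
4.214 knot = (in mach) 0.006367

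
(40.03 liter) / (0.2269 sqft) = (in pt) 5383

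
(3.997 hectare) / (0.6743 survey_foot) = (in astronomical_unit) 1.3e-06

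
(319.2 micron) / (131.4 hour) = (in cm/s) 6.748e-08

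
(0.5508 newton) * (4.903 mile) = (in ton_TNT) 1.039e-06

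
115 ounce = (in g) 3260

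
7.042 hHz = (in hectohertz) 7.042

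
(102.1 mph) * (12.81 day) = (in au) 0.0003377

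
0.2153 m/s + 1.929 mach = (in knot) 1277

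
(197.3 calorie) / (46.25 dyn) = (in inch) 7.027e+07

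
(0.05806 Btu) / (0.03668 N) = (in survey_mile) 1.038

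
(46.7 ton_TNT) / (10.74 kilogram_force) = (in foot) 6.087e+09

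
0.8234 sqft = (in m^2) 0.0765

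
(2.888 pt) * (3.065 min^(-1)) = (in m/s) 5.204e-05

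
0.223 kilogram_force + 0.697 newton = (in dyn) 2.884e+05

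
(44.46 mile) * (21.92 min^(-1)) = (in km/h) 9.41e+04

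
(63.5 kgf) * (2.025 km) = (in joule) 1.261e+06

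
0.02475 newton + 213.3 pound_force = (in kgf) 96.75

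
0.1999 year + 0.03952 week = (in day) 73.24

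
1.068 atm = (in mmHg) 811.7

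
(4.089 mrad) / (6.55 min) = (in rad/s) 1.04e-05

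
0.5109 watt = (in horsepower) 0.0006851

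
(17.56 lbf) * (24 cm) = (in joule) 18.75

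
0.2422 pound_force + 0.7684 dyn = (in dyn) 1.077e+05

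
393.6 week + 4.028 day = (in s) 2.384e+08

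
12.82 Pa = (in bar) 0.0001282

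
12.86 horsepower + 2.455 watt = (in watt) 9592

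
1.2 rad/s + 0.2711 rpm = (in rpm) 11.73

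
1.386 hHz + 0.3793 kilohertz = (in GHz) 5.179e-07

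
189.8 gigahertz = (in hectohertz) 1.898e+09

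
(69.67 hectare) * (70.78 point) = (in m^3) 1.74e+04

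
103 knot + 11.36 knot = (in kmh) 211.8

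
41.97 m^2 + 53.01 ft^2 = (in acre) 0.01159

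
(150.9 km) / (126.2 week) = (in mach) 5.806e-06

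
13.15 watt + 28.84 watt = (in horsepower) 0.05631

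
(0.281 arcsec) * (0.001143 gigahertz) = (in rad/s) 1.557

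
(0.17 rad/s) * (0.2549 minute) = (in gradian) 165.5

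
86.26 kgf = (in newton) 845.9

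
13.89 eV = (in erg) 2.225e-11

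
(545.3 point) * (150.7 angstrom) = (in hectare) 2.899e-13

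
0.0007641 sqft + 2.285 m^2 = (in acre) 0.0005647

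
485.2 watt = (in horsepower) 0.6507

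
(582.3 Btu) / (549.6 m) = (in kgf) 114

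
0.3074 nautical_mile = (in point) 1.614e+06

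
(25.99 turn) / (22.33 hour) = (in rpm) 0.0194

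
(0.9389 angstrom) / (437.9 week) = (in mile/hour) 7.93e-19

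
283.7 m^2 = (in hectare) 0.02837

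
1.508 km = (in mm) 1.508e+06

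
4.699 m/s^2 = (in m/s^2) 4.699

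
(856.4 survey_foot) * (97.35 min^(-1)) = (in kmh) 1525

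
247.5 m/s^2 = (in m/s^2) 247.5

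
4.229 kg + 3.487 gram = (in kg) 4.232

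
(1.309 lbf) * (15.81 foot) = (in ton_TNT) 6.706e-09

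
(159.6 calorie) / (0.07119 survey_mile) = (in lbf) 1.31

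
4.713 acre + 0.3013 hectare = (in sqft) 2.377e+05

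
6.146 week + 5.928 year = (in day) 2207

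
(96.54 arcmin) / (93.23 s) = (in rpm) 0.002876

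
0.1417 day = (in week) 0.02024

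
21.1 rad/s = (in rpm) 201.5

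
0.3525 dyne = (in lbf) 7.925e-07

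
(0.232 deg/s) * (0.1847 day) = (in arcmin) 2.221e+05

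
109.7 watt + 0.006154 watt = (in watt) 109.7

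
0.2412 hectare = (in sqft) 2.596e+04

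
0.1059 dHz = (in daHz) 0.001059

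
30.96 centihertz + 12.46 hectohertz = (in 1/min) 7.478e+04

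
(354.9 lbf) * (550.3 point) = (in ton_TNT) 7.325e-08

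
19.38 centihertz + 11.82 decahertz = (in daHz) 11.84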